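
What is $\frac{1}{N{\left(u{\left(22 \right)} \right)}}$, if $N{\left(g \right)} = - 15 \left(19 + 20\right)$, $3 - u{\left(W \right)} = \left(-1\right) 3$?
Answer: $- \frac{1}{585} \approx -0.0017094$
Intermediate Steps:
$u{\left(W \right)} = 6$ ($u{\left(W \right)} = 3 - \left(-1\right) 3 = 3 - -3 = 3 + 3 = 6$)
$N{\left(g \right)} = -585$ ($N{\left(g \right)} = \left(-15\right) 39 = -585$)
$\frac{1}{N{\left(u{\left(22 \right)} \right)}} = \frac{1}{-585} = - \frac{1}{585}$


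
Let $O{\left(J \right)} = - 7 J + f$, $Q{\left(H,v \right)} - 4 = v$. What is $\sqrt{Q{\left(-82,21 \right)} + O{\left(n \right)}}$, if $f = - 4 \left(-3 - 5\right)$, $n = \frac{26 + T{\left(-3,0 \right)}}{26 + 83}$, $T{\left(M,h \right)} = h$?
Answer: $\frac{\sqrt{657379}}{109} \approx 7.4384$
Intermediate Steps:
$Q{\left(H,v \right)} = 4 + v$
$n = \frac{26}{109}$ ($n = \frac{26 + 0}{26 + 83} = \frac{26}{109} \approx 0.23853$)
$f = 32$ ($f = \left(-4\right) \left(-8\right) = 32$)
$O{\left(J \right)} = 32 - 7 J$ ($O{\left(J \right)} = - 7 J + 32 = 32 - 7 J$)
$\sqrt{Q{\left(-82,21 \right)} + O{\left(n \right)}} = \sqrt{\left(4 + 21\right) + \left(32 - \frac{182}{109}\right)} = \sqrt{25 + \left(32 - \frac{182}{109}\right)} = \sqrt{25 + \frac{3306}{109}} = \sqrt{\frac{6031}{109}} = \frac{\sqrt{657379}}{109}$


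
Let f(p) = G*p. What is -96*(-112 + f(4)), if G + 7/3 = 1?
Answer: 11264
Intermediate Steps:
G = -4/3 (G = -7/3 + 1 = -4/3 ≈ -1.3333)
f(p) = -4*p/3
-96*(-112 + f(4)) = -96*(-112 - 4/3*4) = -96*(-112 - 16/3) = -96*(-352/3) = 11264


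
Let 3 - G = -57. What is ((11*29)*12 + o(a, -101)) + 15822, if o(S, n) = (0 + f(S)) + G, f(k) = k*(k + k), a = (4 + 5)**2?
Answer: 32832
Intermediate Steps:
a = 81 (a = 9**2 = 81)
G = 60 (G = 3 - 1*(-57) = 3 + 57 = 60)
f(k) = 2*k**2 (f(k) = k*(2*k) = 2*k**2)
o(S, n) = 60 + 2*S**2 (o(S, n) = (0 + 2*S**2) + 60 = 2*S**2 + 60 = 60 + 2*S**2)
((11*29)*12 + o(a, -101)) + 15822 = ((11*29)*12 + (60 + 2*81**2)) + 15822 = (319*12 + (60 + 2*6561)) + 15822 = (3828 + (60 + 13122)) + 15822 = (3828 + 13182) + 15822 = 17010 + 15822 = 32832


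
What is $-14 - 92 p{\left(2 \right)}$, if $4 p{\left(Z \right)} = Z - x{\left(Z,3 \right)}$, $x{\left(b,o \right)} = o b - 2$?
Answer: $32$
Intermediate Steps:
$x{\left(b,o \right)} = -2 + b o$ ($x{\left(b,o \right)} = b o - 2 = -2 + b o$)
$p{\left(Z \right)} = \frac{1}{2} - \frac{Z}{2}$ ($p{\left(Z \right)} = \frac{Z - \left(-2 + Z 3\right)}{4} = \frac{Z - \left(-2 + 3 Z\right)}{4} = \frac{2 - 2 Z}{4} = \frac{1}{2} - \frac{Z}{2}$)
$-14 - 92 p{\left(2 \right)} = -14 - 92 \left(\frac{1}{2} - 1\right) = -14 - -46 = -14 + 46 = 32$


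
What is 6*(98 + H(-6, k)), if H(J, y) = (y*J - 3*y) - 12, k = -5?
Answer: 786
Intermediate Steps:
H(J, y) = -12 - 3*y + J*y (H(J, y) = (J*y - 3*y) - 12 = (-3*y + J*y) - 12 = -12 - 3*y + J*y)
6*(98 + H(-6, k)) = 6*(98 + (-12 - 3*(-5) - 6*(-5))) = 6*(98 + (-12 + 15 + 30)) = 6*(98 + 33) = 6*131 = 786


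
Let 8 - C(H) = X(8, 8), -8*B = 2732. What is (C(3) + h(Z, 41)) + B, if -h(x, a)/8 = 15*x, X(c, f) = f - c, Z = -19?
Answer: 3893/2 ≈ 1946.5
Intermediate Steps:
B = -683/2 (B = -1/8*2732 = -683/2 ≈ -341.50)
h(x, a) = -120*x
C(H) = 8 (C(H) = 8 - (8 - 1*8) = 8 - (8 - 8) = 8 - 1*0 = 8 + 0 = 8)
(C(3) + h(Z, 41)) + B = (8 - 120*(-19)) - 683/2 = (8 + 2280) - 683/2 = 2288 - 683/2 = 3893/2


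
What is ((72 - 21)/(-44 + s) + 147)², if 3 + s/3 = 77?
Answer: 687331089/31684 ≈ 21693.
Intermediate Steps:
s = 222 (s = -9 + 3*77 = -9 + 231 = 222)
((72 - 21)/(-44 + s) + 147)² = ((72 - 21)/(-44 + 222) + 147)² = (51/178 + 147)² = (26217/178)² = 687331089/31684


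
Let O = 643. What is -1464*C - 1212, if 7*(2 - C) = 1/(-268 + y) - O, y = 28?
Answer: -9703381/70 ≈ -1.3862e+5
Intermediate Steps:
C = 157681/1680 (C = 2 - (1/(-268 + 28) - 1*643)/7 = 2 - (1/(-240) - 643)/7 = 2 - (-1/240 - 643)/7 = 2 - ⅐*(-154321/240) = 2 + 154321/1680 = 157681/1680 ≈ 93.858)
-1464*C - 1212 = -1464*157681/1680 - 1212 = -9618541/70 - 1212 = -9703381/70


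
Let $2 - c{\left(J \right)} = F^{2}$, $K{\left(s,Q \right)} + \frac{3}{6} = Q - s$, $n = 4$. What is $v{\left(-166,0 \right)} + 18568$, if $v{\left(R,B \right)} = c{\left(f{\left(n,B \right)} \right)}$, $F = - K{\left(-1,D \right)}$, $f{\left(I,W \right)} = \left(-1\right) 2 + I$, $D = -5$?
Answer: $\frac{74199}{4} \approx 18550.0$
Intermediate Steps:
$K{\left(s,Q \right)} = - \frac{1}{2} + Q - s$ ($K{\left(s,Q \right)} = - \frac{1}{2} + \left(Q - s\right) = - \frac{1}{2} + Q - s$)
$f{\left(I,W \right)} = -2 + I$
$F = \frac{9}{2}$ ($F = - (- \frac{1}{2} - 5 - -1) = - (- \frac{1}{2} - 5 + 1) = \left(-1\right) \left(- \frac{9}{2}\right) = \frac{9}{2} \approx 4.5$)
$c{\left(J \right)} = - \frac{73}{4}$ ($c{\left(J \right)} = 2 - \left(\frac{9}{2}\right)^{2} = 2 - \frac{81}{4} = - \frac{73}{4}$)
$v{\left(R,B \right)} = - \frac{73}{4}$
$v{\left(-166,0 \right)} + 18568 = - \frac{73}{4} + 18568 = \frac{74199}{4}$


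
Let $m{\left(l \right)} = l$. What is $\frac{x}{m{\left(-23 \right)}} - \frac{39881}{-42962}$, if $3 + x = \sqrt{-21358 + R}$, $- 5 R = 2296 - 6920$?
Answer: $\frac{1046149}{988126} - \frac{i \sqrt{510830}}{115} \approx 1.0587 - 6.215 i$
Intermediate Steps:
$R = \frac{4624}{5}$ ($R = - \frac{2296 - 6920}{5} = \left(- \frac{1}{5}\right) \left(-4624\right) = \frac{4624}{5} \approx 924.8$)
$x = -3 + \frac{i \sqrt{510830}}{5}$ ($x = -3 + \sqrt{-21358 + \frac{4624}{5}} = -3 + \sqrt{- \frac{102166}{5}} = -3 + \frac{i \sqrt{510830}}{5} \approx -3.0 + 142.94 i$)
$\frac{x}{m{\left(-23 \right)}} - \frac{39881}{-42962} = \frac{-3 + \frac{i \sqrt{510830}}{5}}{-23} - \frac{39881}{-42962} = \left(-3 + \frac{i \sqrt{510830}}{5}\right) \left(- \frac{1}{23}\right) - - \frac{39881}{42962} = \left(\frac{3}{23} - \frac{i \sqrt{510830}}{115}\right) + \frac{39881}{42962} = \frac{1046149}{988126} - \frac{i \sqrt{510830}}{115}$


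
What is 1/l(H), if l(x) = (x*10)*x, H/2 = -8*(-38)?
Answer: 1/3696640 ≈ 2.7052e-7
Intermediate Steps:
H = 608 (H = 2*(-8*(-38)) = 2*304 = 608)
l(x) = 10*x² (l(x) = (10*x)*x = 10*x²)
1/l(H) = 1/(10*608²) = 1/(10*369664) = 1/3696640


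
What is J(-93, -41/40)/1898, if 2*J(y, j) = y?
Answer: -93/3796 ≈ -0.024499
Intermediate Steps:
J(y, j) = y/2
J(-93, -41/40)/1898 = ((1/2)*(-93))/1898 = -93/2*1/1898 = -93/3796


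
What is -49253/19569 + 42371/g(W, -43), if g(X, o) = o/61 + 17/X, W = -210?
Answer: -10622011078141/197001123 ≈ -53919.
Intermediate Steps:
g(X, o) = 17/X + o/61 (g(X, o) = o*(1/61) + 17/X = o/61 + 17/X = 17/X + o/61)
-49253/19569 + 42371/g(W, -43) = -49253/19569 + 42371/(17/(-210) + (1/61)*(-43)) = -49253*1/19569 + 42371/(17*(-1/210) - 43/61) = -49253/19569 + 42371/(-17/210 - 43/61) = -49253/19569 + 42371/(-10067/12810) = -49253/19569 + 42371*(-12810/10067) = -49253/19569 - 542772510/10067 = -10622011078141/197001123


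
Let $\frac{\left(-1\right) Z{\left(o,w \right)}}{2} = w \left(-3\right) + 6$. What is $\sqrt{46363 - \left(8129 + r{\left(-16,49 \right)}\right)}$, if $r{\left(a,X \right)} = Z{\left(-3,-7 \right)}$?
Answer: $4 \sqrt{2393} \approx 195.67$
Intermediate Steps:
$Z{\left(o,w \right)} = -12 + 6 w$ ($Z{\left(o,w \right)} = - 2 \left(w \left(-3\right) + 6\right) = - 2 \left(- 3 w + 6\right) = - 2 \left(6 - 3 w\right) = -12 + 6 w$)
$r{\left(a,X \right)} = -54$ ($r{\left(a,X \right)} = -12 + 6 \left(-7\right) = -12 - 42 = -54$)
$\sqrt{46363 - \left(8129 + r{\left(-16,49 \right)}\right)} = \sqrt{46363 - 8075} = \sqrt{38288} = 4 \sqrt{2393}$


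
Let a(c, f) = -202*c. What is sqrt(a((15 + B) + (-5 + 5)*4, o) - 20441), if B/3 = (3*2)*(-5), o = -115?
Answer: I*sqrt(5291) ≈ 72.739*I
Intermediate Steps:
B = -90 (B = 3*((3*2)*(-5)) = 3*(6*(-5)) = 3*(-30) = -90)
sqrt(a((15 + B) + (-5 + 5)*4, o) - 20441) = sqrt(-202*((15 - 90) + (-5 + 5)*4) - 20441) = sqrt(-202*(-75 + 0*4) - 20441) = sqrt(-202*(-75 + 0) - 20441) = sqrt(-202*(-75) - 20441) = sqrt(15150 - 20441) = sqrt(-5291) = I*sqrt(5291)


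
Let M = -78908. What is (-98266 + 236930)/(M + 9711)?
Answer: -138664/69197 ≈ -2.0039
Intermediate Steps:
(-98266 + 236930)/(M + 9711) = (-98266 + 236930)/(-78908 + 9711) = 138664/(-69197) = 138664*(-1/69197) = -138664/69197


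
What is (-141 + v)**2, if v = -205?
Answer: 119716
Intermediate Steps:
(-141 + v)**2 = (-141 - 205)**2 = (-346)**2 = 119716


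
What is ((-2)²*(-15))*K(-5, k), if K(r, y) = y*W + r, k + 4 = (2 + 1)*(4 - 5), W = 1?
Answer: 720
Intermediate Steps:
k = -7 (k = -4 + (2 + 1)*(4 - 5) = -4 + 3*(-1) = -4 - 3 = -7)
K(r, y) = r + y (K(r, y) = y*1 + r = y + r = r + y)
((-2)²*(-15))*K(-5, k) = ((-2)²*(-15))*(-5 - 7) = (4*(-15))*(-12) = -60*(-12) = 720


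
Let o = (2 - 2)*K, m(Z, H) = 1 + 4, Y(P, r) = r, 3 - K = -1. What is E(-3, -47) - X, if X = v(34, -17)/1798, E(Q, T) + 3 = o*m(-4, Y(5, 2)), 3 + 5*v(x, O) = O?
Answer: -2695/899 ≈ -2.9978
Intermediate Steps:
K = 4 (K = 3 - 1*(-1) = 3 + 1 = 4)
m(Z, H) = 5
o = 0 (o = (2 - 2)*4 = 0*4 = 0)
v(x, O) = -⅗ + O/5
E(Q, T) = -3 (E(Q, T) = -3 + 0*5 = -3 + 0 = -3)
X = -2/899 (X = (-⅗ + (⅕)*(-17))/1798 = (-⅗ - 17/5)*(1/1798) = -4*1/1798 = -2/899 ≈ -0.0022247)
E(-3, -47) - X = -3 - 1*(-2/899) = -3 + 2/899 = -2695/899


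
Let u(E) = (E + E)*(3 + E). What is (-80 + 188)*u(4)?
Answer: 6048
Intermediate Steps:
u(E) = 2*E*(3 + E) (u(E) = (2*E)*(3 + E) = 2*E*(3 + E))
(-80 + 188)*u(4) = (-80 + 188)*(2*4*(3 + 4)) = 108*(2*4*7) = 108*56 = 6048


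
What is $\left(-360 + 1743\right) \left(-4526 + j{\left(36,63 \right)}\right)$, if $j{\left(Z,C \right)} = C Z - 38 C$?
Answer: $-6433716$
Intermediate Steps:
$j{\left(Z,C \right)} = - 38 C + C Z$
$\left(-360 + 1743\right) \left(-4526 + j{\left(36,63 \right)}\right) = \left(-360 + 1743\right) \left(-4526 + 63 \left(-38 + 36\right)\right) = 1383 \left(-4526 + 63 \left(-2\right)\right) = 1383 \left(-4526 - 126\right) = 1383 \left(-4652\right) = -6433716$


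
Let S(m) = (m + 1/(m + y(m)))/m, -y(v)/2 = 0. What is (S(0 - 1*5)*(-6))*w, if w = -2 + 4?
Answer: -312/25 ≈ -12.480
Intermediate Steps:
y(v) = 0 (y(v) = -2*0 = 0)
w = 2
S(m) = (m + 1/m)/m (S(m) = (m + 1/(m + 0))/m = (m + 1/m)/m)
(S(0 - 1*5)*(-6))*w = ((1 + (0 - 1*5)**(-2))*(-6))*2 = ((1 + (0 - 5)**(-2))*(-6))*2 = ((1 + (-5)**(-2))*(-6))*2 = ((1 + 1/25)*(-6))*2 = ((26/25)*(-6))*2 = -156/25*2 = -312/25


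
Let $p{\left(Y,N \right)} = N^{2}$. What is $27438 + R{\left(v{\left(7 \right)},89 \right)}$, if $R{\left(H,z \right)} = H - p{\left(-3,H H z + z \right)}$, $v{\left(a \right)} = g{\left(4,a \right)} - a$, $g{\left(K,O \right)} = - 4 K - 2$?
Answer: $-3104022383$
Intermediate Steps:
$g{\left(K,O \right)} = -2 - 4 K$
$v{\left(a \right)} = -18 - a$ ($v{\left(a \right)} = \left(-2 - 16\right) - a = -18 - a$)
$R{\left(H,z \right)} = H - \left(z + z H^{2}\right)^{2}$ ($R{\left(H,z \right)} = H - \left(H H z + z\right)^{2} = H - \left(H^{2} z + z\right)^{2} = H - \left(z H^{2} + z\right)^{2} = H - \left(z + z H^{2}\right)^{2}$)
$27438 + R{\left(v{\left(7 \right)},89 \right)} = 27438 - \left(25 + 89^{2} \left(1 + \left(-18 - 7\right)^{2}\right)^{2}\right) = 27438 - \left(25 + 7921 \left(1 + \left(-18 - 7\right)^{2}\right)^{2}\right) = 27438 - \left(25 + 7921 \left(1 + \left(-25\right)^{2}\right)^{2}\right) = 27438 - \left(25 + 7921 \left(1 + 625\right)^{2}\right) = 27438 - \left(25 + 7921 \cdot 626^{2}\right) = 27438 - \left(25 + 7921 \cdot 391876\right) = 27438 - 3104049821 = -3104022383$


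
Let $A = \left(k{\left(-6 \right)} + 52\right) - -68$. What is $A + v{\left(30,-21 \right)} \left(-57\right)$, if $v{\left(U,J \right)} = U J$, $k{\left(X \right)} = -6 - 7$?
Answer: $36017$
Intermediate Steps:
$k{\left(X \right)} = -13$ ($k{\left(X \right)} = -6 - 7 = -13$)
$A = 107$ ($A = \left(-13 + 52\right) - -68 = 39 + \left(-24 + 92\right) = 39 + 68 = 107$)
$v{\left(U,J \right)} = J U$
$A + v{\left(30,-21 \right)} \left(-57\right) = 107 + \left(-21\right) 30 \left(-57\right) = 107 - -35910 = 107 + 35910 = 36017$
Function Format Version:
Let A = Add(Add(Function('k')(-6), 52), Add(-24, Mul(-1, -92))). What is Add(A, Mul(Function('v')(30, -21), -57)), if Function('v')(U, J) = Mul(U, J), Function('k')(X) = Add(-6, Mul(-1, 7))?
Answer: 36017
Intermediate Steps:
Function('k')(X) = -13 (Function('k')(X) = Add(-6, -7) = -13)
A = 107 (A = Add(Add(-13, 52), Add(-24, Mul(-1, -92))) = Add(39, Add(-24, 92)) = Add(39, 68) = 107)
Function('v')(U, J) = Mul(J, U)
Add(A, Mul(Function('v')(30, -21), -57)) = Add(107, Mul(Mul(-21, 30), -57)) = Add(107, Mul(-630, -57)) = Add(107, 35910) = 36017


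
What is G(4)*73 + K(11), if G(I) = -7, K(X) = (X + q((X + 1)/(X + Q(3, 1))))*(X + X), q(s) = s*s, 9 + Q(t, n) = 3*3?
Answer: -2671/11 ≈ -242.82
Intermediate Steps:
Q(t, n) = 0 (Q(t, n) = -9 + 3*3 = -9 + 9 = 0)
q(s) = s²
K(X) = 2*X*(X + (1 + X)²/X²) (K(X) = (X + ((X + 1)/(X + 0))²)*(X + X) = (X + ((1 + X)/X)²)*(2*X) = (X + (1 + X)²/X²)*(2*X) = 2*X*(X + (1 + X)²/X²))
G(4)*73 + K(11) = -7*73 + 2*(11³ + (1 + 11)²)/11 = -511 + 2*(1/11)*(1331 + 12²) = -511 + 2*(1/11)*(1331 + 144) = -511 + 2*(1/11)*1475 = -511 + 2950/11 = -2671/11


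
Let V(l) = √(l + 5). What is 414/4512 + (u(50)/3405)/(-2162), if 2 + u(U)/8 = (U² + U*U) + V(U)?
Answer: 1694621/19630960 - 4*√55/3680805 ≈ 0.086316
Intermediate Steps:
V(l) = √(5 + l)
u(U) = -16 + 8*√(5 + U) + 16*U² (u(U) = -16 + 8*((U² + U*U) + √(5 + U)) = -16 + 8*((U² + U²) + √(5 + U)) = -16 + 8*(2*U² + √(5 + U)) = -16 + 8*(√(5 + U) + 2*U²) = -16 + (8*√(5 + U) + 16*U²) = -16 + 8*√(5 + U) + 16*U²)
414/4512 + (u(50)/3405)/(-2162) = 414/4512 + ((-16 + 8*√(5 + 50) + 16*50²)/3405)/(-2162) = 414*(1/4512) + ((-16 + 8*√55 + 16*2500)*(1/3405))*(-1/2162) = 69/752 + ((-16 + 8*√55 + 40000)*(1/3405))*(-1/2162) = 69/752 + ((39984 + 8*√55)*(1/3405))*(-1/2162) = 69/752 + (13328/1135 + 8*√55/3405)*(-1/2162) = 69/752 + (-6664/1226935 - 4*√55/3680805) = 1694621/19630960 - 4*√55/3680805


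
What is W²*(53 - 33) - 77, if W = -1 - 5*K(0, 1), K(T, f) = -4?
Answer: 7143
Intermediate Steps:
W = 19 (W = -1 - 5*(-4) = -1 + 20 = 19)
W²*(53 - 33) - 77 = 19²*(53 - 33) - 77 = 361*20 - 77 = 7220 - 77 = 7143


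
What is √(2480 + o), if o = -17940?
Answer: 2*I*√3865 ≈ 124.34*I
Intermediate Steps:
√(2480 + o) = √(2480 - 17940) = √(-15460) = 2*I*√3865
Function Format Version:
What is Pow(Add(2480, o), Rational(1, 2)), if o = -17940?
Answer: Mul(2, I, Pow(3865, Rational(1, 2))) ≈ Mul(124.34, I)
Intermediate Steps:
Pow(Add(2480, o), Rational(1, 2)) = Pow(Add(2480, -17940), Rational(1, 2)) = Pow(-15460, Rational(1, 2)) = Mul(2, I, Pow(3865, Rational(1, 2)))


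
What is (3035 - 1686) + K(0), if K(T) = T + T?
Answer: 1349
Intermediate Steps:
K(T) = 2*T
(3035 - 1686) + K(0) = (3035 - 1686) + 2*0 = 1349 + 0 = 1349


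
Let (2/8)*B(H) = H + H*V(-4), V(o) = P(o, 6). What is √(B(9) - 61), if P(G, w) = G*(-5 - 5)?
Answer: √1415 ≈ 37.616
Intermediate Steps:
P(G, w) = -10*G (P(G, w) = G*(-10) = -10*G)
V(o) = -10*o
B(H) = 164*H (B(H) = 4*(H + H*(-10*(-4))) = 4*(H + H*40) = 4*(H + 40*H) = 4*(41*H) = 164*H)
√(B(9) - 61) = √(164*9 - 61) = √(1476 - 61) = √1415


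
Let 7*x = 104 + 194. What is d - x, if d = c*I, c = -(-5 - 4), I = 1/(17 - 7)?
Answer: -2917/70 ≈ -41.671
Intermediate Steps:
I = ⅒ (I = 1/10 = ⅒ ≈ 0.10000)
c = 9 (c = -1*(-9) = 9)
d = 9/10 (d = 9*(⅒) = 9/10 ≈ 0.90000)
x = 298/7 (x = (104 + 194)/7 = (⅐)*298 = 298/7 ≈ 42.571)
d - x = 9/10 - 1*298/7 = 9/10 - 298/7 = -2917/70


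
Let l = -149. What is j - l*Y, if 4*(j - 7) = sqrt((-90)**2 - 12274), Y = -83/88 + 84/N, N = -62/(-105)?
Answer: 57459639/2728 + I*sqrt(4174)/4 ≈ 21063.0 + 16.152*I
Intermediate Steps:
N = 62/105 (N = -62*(-1/105) = 62/105 ≈ 0.59048)
Y = 385507/2728 (Y = -83/88 + 84/(62/105) = -83*1/88 + 84*(105/62) = -83/88 + 4410/31 = 385507/2728 ≈ 141.31)
j = 7 + I*sqrt(4174)/4 (j = 7 + sqrt((-90)**2 - 12274)/4 = 7 + sqrt(8100 - 12274)/4 = 7 + sqrt(-4174)/4 = 7 + (I*sqrt(4174))/4 = 7 + I*sqrt(4174)/4 ≈ 7.0 + 16.152*I)
j - l*Y = (7 + I*sqrt(4174)/4) - (-149)*385507/2728 = (7 + I*sqrt(4174)/4) - 1*(-57440543/2728) = (7 + I*sqrt(4174)/4) + 57440543/2728 = 57459639/2728 + I*sqrt(4174)/4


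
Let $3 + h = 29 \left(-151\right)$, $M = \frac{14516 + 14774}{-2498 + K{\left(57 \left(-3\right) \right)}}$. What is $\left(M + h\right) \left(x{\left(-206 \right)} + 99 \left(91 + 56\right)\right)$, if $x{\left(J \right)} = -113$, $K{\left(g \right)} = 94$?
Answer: $- \frac{38134660980}{601} \approx -6.3452 \cdot 10^{7}$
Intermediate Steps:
$M = - \frac{14645}{1202}$ ($M = \frac{14516 + 14774}{-2498 + 94} = \frac{29290}{-2404} = 29290 \left(- \frac{1}{2404}\right) = - \frac{14645}{1202} \approx -12.184$)
$h = -4382$ ($h = -3 + 29 \left(-151\right) = -3 - 4379 = -4382$)
$\left(M + h\right) \left(x{\left(-206 \right)} + 99 \left(91 + 56\right)\right) = \left(- \frac{14645}{1202} - 4382\right) \left(-113 + 99 \left(91 + 56\right)\right) = - \frac{5281809 \left(-113 + 99 \cdot 147\right)}{1202} = - \frac{5281809 \left(-113 + 14553\right)}{1202} = \left(- \frac{5281809}{1202}\right) 14440 = - \frac{38134660980}{601}$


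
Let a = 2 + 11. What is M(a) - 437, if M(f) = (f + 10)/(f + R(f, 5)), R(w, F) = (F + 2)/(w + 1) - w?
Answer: -391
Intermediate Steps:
a = 13
R(w, F) = -w + (2 + F)/(1 + w) (R(w, F) = (2 + F)/(1 + w) - w = -w + (2 + F)/(1 + w))
M(f) = (10 + f)/(f + (7 - f - f²)/(1 + f)) (M(f) = (f + 10)/(f + (2 + 5 - f - f²)/(1 + f)) = (10 + f)/(f + (7 - f - f²)/(1 + f)))
M(a) - 437 = (10/7 + (⅐)*13² + (11/7)*13) - 437 = (10/7 + (⅐)*169 + 143/7) - 437 = (10/7 + 169/7 + 143/7) - 437 = 46 - 437 = -391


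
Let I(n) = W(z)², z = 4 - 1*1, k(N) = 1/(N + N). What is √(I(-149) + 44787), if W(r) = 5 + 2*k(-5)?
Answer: √1120251/5 ≈ 211.68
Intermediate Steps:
k(N) = 1/(2*N)
z = 3 (z = 4 - 1 = 3)
W(r) = 24/5 (W(r) = 5 + 2*((½)/(-5)) = 5 + 2*((½)*(-⅕)) = 5 + 2*(-⅒) = 5 - ⅕ = 24/5)
I(n) = 576/25 (I(n) = (24/5)² = 576/25)
√(I(-149) + 44787) = √(576/25 + 44787) = √(1120251/25) = √1120251/5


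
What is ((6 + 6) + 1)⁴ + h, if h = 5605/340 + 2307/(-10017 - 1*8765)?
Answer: 18249160741/638588 ≈ 28577.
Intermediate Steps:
h = 10448873/638588 (h = 5605*(1/340) + 2307/(-10017 - 8765) = 1121/68 + 2307/(-18782) = 1121/68 + 2307*(-1/18782) = 1121/68 - 2307/18782 = 10448873/638588 ≈ 16.362)
((6 + 6) + 1)⁴ + h = ((6 + 6) + 1)⁴ + 10448873/638588 = (12 + 1)⁴ + 10448873/638588 = 13⁴ + 10448873/638588 = 28561 + 10448873/638588 = 18249160741/638588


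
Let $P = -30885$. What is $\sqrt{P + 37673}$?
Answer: $2 \sqrt{1697} \approx 82.389$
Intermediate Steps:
$\sqrt{P + 37673} = \sqrt{-30885 + 37673} = \sqrt{6788} = 2 \sqrt{1697}$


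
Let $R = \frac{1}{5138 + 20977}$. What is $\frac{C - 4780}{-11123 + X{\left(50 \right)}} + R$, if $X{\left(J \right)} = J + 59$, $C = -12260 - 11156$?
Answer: $\frac{368174777}{143815305} \approx 2.5601$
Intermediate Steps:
$C = -23416$ ($C = -12260 - 11156 = -23416$)
$R = \frac{1}{26115} \approx 3.8292 \cdot 10^{-5}$
$X{\left(J \right)} = 59 + J$
$\frac{C - 4780}{-11123 + X{\left(50 \right)}} + R = \frac{-23416 - 4780}{-11123 + \left(59 + 50\right)} + \frac{1}{26115} = - \frac{28196}{-11123 + 109} + \frac{1}{26115} = - \frac{28196}{-11014} + \frac{1}{26115} = \left(-28196\right) \left(- \frac{1}{11014}\right) + \frac{1}{26115} = \frac{14098}{5507} + \frac{1}{26115} = \frac{368174777}{143815305}$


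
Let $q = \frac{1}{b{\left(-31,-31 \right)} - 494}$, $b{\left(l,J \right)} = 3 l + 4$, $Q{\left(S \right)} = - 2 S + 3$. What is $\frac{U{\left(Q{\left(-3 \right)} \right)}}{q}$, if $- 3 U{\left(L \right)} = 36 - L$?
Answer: $5247$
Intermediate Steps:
$Q{\left(S \right)} = 3 - 2 S$
$U{\left(L \right)} = -12 + \frac{L}{3}$ ($U{\left(L \right)} = - \frac{36 - L}{3} = -12 + \frac{L}{3}$)
$b{\left(l,J \right)} = 4 + 3 l$
$q = - \frac{1}{583}$ ($q = \frac{1}{\left(4 + 3 \left(-31\right)\right) - 494} = \frac{1}{\left(4 - 93\right) - 494} = \frac{1}{-89 - 494} = \frac{1}{-583} = - \frac{1}{583} \approx -0.0017153$)
$\frac{U{\left(Q{\left(-3 \right)} \right)}}{q} = \frac{-12 + \frac{3 - -6}{3}}{- \frac{1}{583}} = \left(-12 + \frac{3 + 6}{3}\right) \left(-583\right) = \left(-12 + \frac{1}{3} \cdot 9\right) \left(-583\right) = \left(-12 + 3\right) \left(-583\right) = \left(-9\right) \left(-583\right) = 5247$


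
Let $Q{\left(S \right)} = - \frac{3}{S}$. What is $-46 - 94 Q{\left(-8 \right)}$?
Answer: $- \frac{325}{4} \approx -81.25$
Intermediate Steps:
$-46 - 94 Q{\left(-8 \right)} = -46 - 94 \left(- \frac{3}{-8}\right) = -46 - 94 \left(\left(-3\right) \left(- \frac{1}{8}\right)\right) = -46 - \frac{141}{4} = - \frac{325}{4}$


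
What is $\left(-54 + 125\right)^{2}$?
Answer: $5041$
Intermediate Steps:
$\left(-54 + 125\right)^{2} = 71^{2} = 5041$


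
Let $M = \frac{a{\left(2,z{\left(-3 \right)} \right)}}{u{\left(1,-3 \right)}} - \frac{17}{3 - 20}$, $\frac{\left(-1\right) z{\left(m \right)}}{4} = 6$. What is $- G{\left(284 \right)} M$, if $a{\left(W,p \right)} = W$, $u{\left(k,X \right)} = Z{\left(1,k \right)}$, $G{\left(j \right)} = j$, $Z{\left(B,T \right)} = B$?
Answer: $-852$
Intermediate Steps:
$z{\left(m \right)} = -24$ ($z{\left(m \right)} = \left(-4\right) 6 = -24$)
$u{\left(k,X \right)} = 1$
$M = 3$ ($M = \frac{2}{1} - \frac{17}{3 - 20} = 2 \cdot 1 - \frac{17}{3 - 20} = 2 - \frac{17}{-17} = 2 - -1 = 2 + 1 = 3$)
$- G{\left(284 \right)} M = \left(-1\right) 284 \cdot 3 = \left(-284\right) 3 = -852$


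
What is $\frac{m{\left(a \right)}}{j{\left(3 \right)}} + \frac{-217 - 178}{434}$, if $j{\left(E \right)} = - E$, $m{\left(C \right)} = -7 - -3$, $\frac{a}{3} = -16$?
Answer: $\frac{551}{1302} \approx 0.42319$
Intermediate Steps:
$a = -48$ ($a = 3 \left(-16\right) = -48$)
$m{\left(C \right)} = -4$ ($m{\left(C \right)} = -7 + 3 = -4$)
$\frac{m{\left(a \right)}}{j{\left(3 \right)}} + \frac{-217 - 178}{434} = - \frac{4}{\left(-1\right) 3} + \frac{-217 - 178}{434} = - \frac{4}{-3} - \frac{395}{434} = \left(-4\right) \left(- \frac{1}{3}\right) - \frac{395}{434} = \frac{4}{3} - \frac{395}{434} = \frac{551}{1302}$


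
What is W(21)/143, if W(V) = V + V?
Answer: 42/143 ≈ 0.29371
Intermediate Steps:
W(V) = 2*V
W(21)/143 = (2*21)/143 = 42*(1/143) = 42/143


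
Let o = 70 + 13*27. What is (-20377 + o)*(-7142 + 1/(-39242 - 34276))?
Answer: 1746368042582/12253 ≈ 1.4253e+8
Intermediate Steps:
o = 421 (o = 70 + 351 = 421)
(-20377 + o)*(-7142 + 1/(-39242 - 34276)) = (-20377 + 421)*(-7142 + 1/(-39242 - 34276)) = -19956*(-7142 + 1/(-73518)) = -19956*(-7142 - 1/73518) = -19956*(-525065557/73518) = 1746368042582/12253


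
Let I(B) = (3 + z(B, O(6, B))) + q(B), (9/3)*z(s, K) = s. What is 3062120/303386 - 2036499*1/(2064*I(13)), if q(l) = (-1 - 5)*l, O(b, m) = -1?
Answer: 532236930167/22125334208 ≈ 24.056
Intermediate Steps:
z(s, K) = s/3
q(l) = -6*l
I(B) = 3 - 17*B/3 (I(B) = (3 + B/3) - 6*B = 3 - 17*B/3)
3062120/303386 - 2036499*1/(2064*I(13)) = 3062120/303386 - 2036499*1/(2064*(3 - 17/3*13)) = 3062120*(1/303386) - 2036499*1/(2064*(3 - 221/3)) = 1531060/151693 - 2036499/(-48*(-212/3)*(-43)) = 1531060/151693 - 2036499/(3392*(-43)) = 1531060/151693 - 2036499/(-145856) = 1531060/151693 - 2036499*(-1/145856) = 1531060/151693 + 2036499/145856 = 532236930167/22125334208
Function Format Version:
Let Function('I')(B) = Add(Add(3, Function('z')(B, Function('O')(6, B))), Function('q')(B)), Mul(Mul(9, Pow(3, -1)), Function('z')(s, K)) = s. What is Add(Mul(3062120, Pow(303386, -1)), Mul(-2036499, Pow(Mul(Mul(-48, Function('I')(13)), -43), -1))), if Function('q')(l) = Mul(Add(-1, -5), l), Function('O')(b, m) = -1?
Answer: Rational(532236930167, 22125334208) ≈ 24.056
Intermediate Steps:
Function('z')(s, K) = Mul(Rational(1, 3), s)
Function('q')(l) = Mul(-6, l)
Function('I')(B) = Add(3, Mul(Rational(-17, 3), B)) (Function('I')(B) = Add(Add(3, Mul(Rational(1, 3), B)), Mul(-6, B)) = Add(3, Mul(Rational(-17, 3), B)))
Add(Mul(3062120, Pow(303386, -1)), Mul(-2036499, Pow(Mul(Mul(-48, Function('I')(13)), -43), -1))) = Add(Mul(3062120, Pow(303386, -1)), Mul(-2036499, Pow(Mul(Mul(-48, Add(3, Mul(Rational(-17, 3), 13))), -43), -1))) = Add(Mul(3062120, Rational(1, 303386)), Mul(-2036499, Pow(Mul(Mul(-48, Add(3, Rational(-221, 3))), -43), -1))) = Add(Rational(1531060, 151693), Mul(-2036499, Pow(Mul(Mul(-48, Rational(-212, 3)), -43), -1))) = Add(Rational(1531060, 151693), Mul(-2036499, Pow(Mul(3392, -43), -1))) = Add(Rational(1531060, 151693), Mul(-2036499, Pow(-145856, -1))) = Add(Rational(1531060, 151693), Mul(-2036499, Rational(-1, 145856))) = Add(Rational(1531060, 151693), Rational(2036499, 145856)) = Rational(532236930167, 22125334208)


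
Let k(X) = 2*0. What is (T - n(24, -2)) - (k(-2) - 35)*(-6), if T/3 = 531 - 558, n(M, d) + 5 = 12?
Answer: -298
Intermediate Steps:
n(M, d) = 7 (n(M, d) = -5 + 12 = 7)
k(X) = 0
T = -81 (T = 3*(531 - 558) = 3*(-27) = -81)
(T - n(24, -2)) - (k(-2) - 35)*(-6) = (-81 - 1*7) - (0 - 35)*(-6) = (-81 - 7) - (-35)*(-6) = -88 - 1*210 = -88 - 210 = -298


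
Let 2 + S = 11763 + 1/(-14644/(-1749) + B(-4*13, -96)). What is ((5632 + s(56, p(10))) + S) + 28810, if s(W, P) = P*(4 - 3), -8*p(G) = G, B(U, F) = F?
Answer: 1770219614/38315 ≈ 46202.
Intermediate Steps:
p(G) = -G/8
s(W, P) = P (s(W, P) = P*1 = P)
S = 1802489111/153260 (S = -2 + (11763 + 1/(-14644/(-1749) - 96)) = -2 + (11763 + 1/(-14644*(-1/1749) - 96)) = -2 + (11763 + 1/(14644/1749 - 96)) = -2 + (11763 + 1/(-153260/1749)) = -2 + (11763 - 1749/153260) = -2 + 1802795631/153260 = 1802489111/153260 ≈ 11761.)
((5632 + s(56, p(10))) + S) + 28810 = ((5632 - 1/8*10) + 1802489111/153260) + 28810 = ((5632 - 5/4) + 1802489111/153260) + 28810 = (22523/4 + 1802489111/153260) + 28810 = 666364464/38315 + 28810 = 1770219614/38315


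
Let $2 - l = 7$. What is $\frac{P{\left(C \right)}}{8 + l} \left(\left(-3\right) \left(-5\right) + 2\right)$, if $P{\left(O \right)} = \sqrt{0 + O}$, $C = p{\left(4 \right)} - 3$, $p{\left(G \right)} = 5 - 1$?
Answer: $\frac{17}{3} \approx 5.6667$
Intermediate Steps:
$p{\left(G \right)} = 4$
$l = -5$ ($l = 2 - 7 = -5$)
$C = 1$ ($C = 4 - 3 = 1$)
$P{\left(O \right)} = \sqrt{O}$
$\frac{P{\left(C \right)}}{8 + l} \left(\left(-3\right) \left(-5\right) + 2\right) = \frac{\sqrt{1}}{8 - 5} \left(\left(-3\right) \left(-5\right) + 2\right) = 1 \cdot \frac{1}{3} \left(15 + 2\right) = 1 \cdot \frac{1}{3} \cdot 17 = \frac{1}{3} \cdot 17 = \frac{17}{3}$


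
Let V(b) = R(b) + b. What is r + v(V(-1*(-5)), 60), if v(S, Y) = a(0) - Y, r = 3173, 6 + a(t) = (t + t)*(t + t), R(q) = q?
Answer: 3107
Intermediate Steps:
a(t) = -6 + 4*t² (a(t) = -6 + (t + t)*(t + t) = -6 + (2*t)*(2*t) = -6 + 4*t²)
V(b) = 2*b (V(b) = b + b = 2*b)
v(S, Y) = -6 - Y (v(S, Y) = (-6 + 4*0²) - Y = (-6 + 4*0) - Y = (-6 + 0) - Y = -6 - Y)
r + v(V(-1*(-5)), 60) = 3173 + (-6 - 1*60) = 3173 + (-6 - 60) = 3173 - 66 = 3107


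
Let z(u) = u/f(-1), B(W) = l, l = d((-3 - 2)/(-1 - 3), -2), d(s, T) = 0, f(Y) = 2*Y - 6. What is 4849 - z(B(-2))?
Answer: 4849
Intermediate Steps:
f(Y) = -6 + 2*Y
l = 0
B(W) = 0
z(u) = -u/8 (z(u) = u/(-6 + 2*(-1)) = u/(-6 - 2) = u/(-8) = u*(-1/8) = -u/8)
4849 - z(B(-2)) = 4849 - (-1)*0/8 = 4849 - 1*0 = 4849 + 0 = 4849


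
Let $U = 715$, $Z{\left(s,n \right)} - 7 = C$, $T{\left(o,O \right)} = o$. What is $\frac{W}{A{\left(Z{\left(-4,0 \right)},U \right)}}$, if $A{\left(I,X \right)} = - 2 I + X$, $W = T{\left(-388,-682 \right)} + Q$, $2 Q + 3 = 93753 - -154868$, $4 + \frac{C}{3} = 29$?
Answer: $\frac{123921}{551} \approx 224.9$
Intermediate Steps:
$C = 75$ ($C = -12 + 3 \cdot 29 = -12 + 87 = 75$)
$Z{\left(s,n \right)} = 82$ ($Z{\left(s,n \right)} = 7 + 75 = 82$)
$Q = 124309$ ($Q = - \frac{3}{2} + \frac{93753 - -154868}{2} = - \frac{3}{2} + \frac{93753 + 154868}{2} = - \frac{3}{2} + \frac{1}{2} \cdot 248621 = - \frac{3}{2} + \frac{248621}{2} = 124309$)
$W = 123921$ ($W = -388 + 124309 = 123921$)
$A{\left(I,X \right)} = X - 2 I$
$\frac{W}{A{\left(Z{\left(-4,0 \right)},U \right)}} = \frac{123921}{715 - 164} = \frac{123921}{551}$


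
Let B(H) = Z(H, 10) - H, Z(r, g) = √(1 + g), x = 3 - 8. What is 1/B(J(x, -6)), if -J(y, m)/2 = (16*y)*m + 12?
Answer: 984/968245 - √11/968245 ≈ 0.0010128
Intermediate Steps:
x = -5
J(y, m) = -24 - 32*m*y (J(y, m) = -2*((16*y)*m + 12) = -2*(16*m*y + 12) = -2*(12 + 16*m*y) = -24 - 32*m*y)
B(H) = √11 - H (B(H) = √(1 + 10) - H = √11 - H)
1/B(J(x, -6)) = 1/(√11 - (-24 - 32*(-6)*(-5))) = 1/(√11 - (-24 - 960)) = 1/(√11 - 1*(-984)) = 1/(√11 + 984) = 1/(984 + √11)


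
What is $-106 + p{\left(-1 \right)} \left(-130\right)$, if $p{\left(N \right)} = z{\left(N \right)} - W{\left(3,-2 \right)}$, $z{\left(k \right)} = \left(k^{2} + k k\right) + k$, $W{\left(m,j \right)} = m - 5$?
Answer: $-496$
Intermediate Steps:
$W{\left(m,j \right)} = -5 + m$ ($W{\left(m,j \right)} = m - 5 = -5 + m$)
$z{\left(k \right)} = k + 2 k^{2}$ ($z{\left(k \right)} = \left(k^{2} + k^{2}\right) + k = 2 k^{2} + k = k + 2 k^{2}$)
$p{\left(N \right)} = 2 + N \left(1 + 2 N\right)$ ($p{\left(N \right)} = N \left(1 + 2 N\right) - \left(-5 + 3\right) = N \left(1 + 2 N\right) - -2 = N \left(1 + 2 N\right) + 2 = 2 + N \left(1 + 2 N\right)$)
$-106 + p{\left(-1 \right)} \left(-130\right) = -106 + \left(2 - \left(1 + 2 \left(-1\right)\right)\right) \left(-130\right) = -106 + \left(2 - \left(1 - 2\right)\right) \left(-130\right) = -106 + \left(2 - -1\right) \left(-130\right) = -106 + \left(2 + 1\right) \left(-130\right) = -106 + 3 \left(-130\right) = -106 - 390 = -496$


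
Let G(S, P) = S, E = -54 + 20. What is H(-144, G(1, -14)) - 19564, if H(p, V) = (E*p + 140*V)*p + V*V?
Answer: -744747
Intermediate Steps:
E = -34
H(p, V) = V**2 + p*(-34*p + 140*V) (H(p, V) = (-34*p + 140*V)*p + V*V = p*(-34*p + 140*V) + V**2 = V**2 + p*(-34*p + 140*V))
H(-144, G(1, -14)) - 19564 = (1**2 - 34*(-144)**2 + 140*1*(-144)) - 19564 = (1 - 34*20736 - 20160) - 19564 = (1 - 705024 - 20160) - 19564 = -725183 - 19564 = -744747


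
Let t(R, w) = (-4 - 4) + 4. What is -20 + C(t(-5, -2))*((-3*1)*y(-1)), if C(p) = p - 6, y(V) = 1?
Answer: 10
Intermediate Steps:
t(R, w) = -4 (t(R, w) = -8 + 4 = -4)
C(p) = -6 + p
-20 + C(t(-5, -2))*((-3*1)*y(-1)) = -20 + (-6 - 4)*(-3*1*1) = -20 - (-30) = -20 - 10*(-3) = -20 + 30 = 10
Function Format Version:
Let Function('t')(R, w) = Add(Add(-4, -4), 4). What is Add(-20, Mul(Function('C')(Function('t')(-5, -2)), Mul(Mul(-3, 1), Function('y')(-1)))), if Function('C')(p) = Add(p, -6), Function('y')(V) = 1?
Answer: 10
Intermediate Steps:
Function('t')(R, w) = -4 (Function('t')(R, w) = Add(-8, 4) = -4)
Function('C')(p) = Add(-6, p)
Add(-20, Mul(Function('C')(Function('t')(-5, -2)), Mul(Mul(-3, 1), Function('y')(-1)))) = Add(-20, Mul(Add(-6, -4), Mul(Mul(-3, 1), 1))) = Add(-20, Mul(-10, Mul(-3, 1))) = Add(-20, Mul(-10, -3)) = Add(-20, 30) = 10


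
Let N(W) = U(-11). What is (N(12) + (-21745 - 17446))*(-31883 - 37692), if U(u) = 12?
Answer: 2725878925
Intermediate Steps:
N(W) = 12
(N(12) + (-21745 - 17446))*(-31883 - 37692) = (12 + (-21745 - 17446))*(-31883 - 37692) = (12 - 39191)*(-69575) = -39179*(-69575) = 2725878925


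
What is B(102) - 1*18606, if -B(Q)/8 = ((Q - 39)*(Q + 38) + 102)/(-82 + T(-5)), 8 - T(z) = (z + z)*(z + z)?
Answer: -527678/29 ≈ -18196.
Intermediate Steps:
T(z) = 8 - 4*z² (T(z) = 8 - (z + z)*(z + z) = 8 - 2*z*2*z = 8 - 4*z²)
B(Q) = 136/29 + 4*(-39 + Q)*(38 + Q)/87 (B(Q) = -8*((Q - 39)*(Q + 38) + 102)/(-82 + (8 - 4*(-5)²)) = -8*((-39 + Q)*(38 + Q) + 102)/(-82 + (8 - 4*25)) = -8*(102 + (-39 + Q)*(38 + Q))/(-82 + (8 - 100)) = -8*(102 + (-39 + Q)*(38 + Q))/(-82 - 92) = -8*(102 + (-39 + Q)*(38 + Q))/(-174) = -8*(102 + (-39 + Q)*(38 + Q))*(-1)/174 = -8*(-17/29 - (-39 + Q)*(38 + Q)/174) = 136/29 + 4*(-39 + Q)*(38 + Q)/87)
B(102) - 1*18606 = (-1840/29 - 4/87*102 + (4/87)*102²) - 1*18606 = (-1840/29 - 136/29 + (4/87)*10404) - 18606 = (-1840/29 - 136/29 + 13872/29) - 18606 = 11896/29 - 18606 = -527678/29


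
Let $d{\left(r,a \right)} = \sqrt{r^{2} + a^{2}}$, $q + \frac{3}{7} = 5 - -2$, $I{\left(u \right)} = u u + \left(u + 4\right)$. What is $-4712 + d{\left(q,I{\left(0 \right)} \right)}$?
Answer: $-4712 + \frac{10 \sqrt{29}}{7} \approx -4704.3$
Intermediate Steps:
$I{\left(u \right)} = 4 + u + u^{2}$ ($I{\left(u \right)} = u^{2} + \left(4 + u\right) = 4 + u + u^{2}$)
$q = \frac{46}{7}$ ($q = - \frac{3}{7} + \left(5 - -2\right) = - \frac{3}{7} + \left(5 + 2\right) = - \frac{3}{7} + 7 = \frac{46}{7} \approx 6.5714$)
$d{\left(r,a \right)} = \sqrt{a^{2} + r^{2}}$
$-4712 + d{\left(q,I{\left(0 \right)} \right)} = -4712 + \sqrt{\left(4 + 0 + 0^{2}\right)^{2} + \left(\frac{46}{7}\right)^{2}} = -4712 + \sqrt{\left(4 + 0 + 0\right)^{2} + \frac{2116}{49}} = -4712 + \sqrt{4^{2} + \frac{2116}{49}} = -4712 + \sqrt{16 + \frac{2116}{49}} = -4712 + \sqrt{\frac{2900}{49}} = -4712 + \frac{10 \sqrt{29}}{7}$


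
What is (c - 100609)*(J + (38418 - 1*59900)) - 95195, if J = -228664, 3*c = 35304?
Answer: 22223125591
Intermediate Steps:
c = 11768 (c = (1/3)*35304 = 11768)
(c - 100609)*(J + (38418 - 1*59900)) - 95195 = (11768 - 100609)*(-228664 + (38418 - 1*59900)) - 95195 = -88841*(-228664 + (38418 - 59900)) - 95195 = -88841*(-228664 - 21482) - 95195 = -88841*(-250146) - 95195 = 22223220786 - 95195 = 22223125591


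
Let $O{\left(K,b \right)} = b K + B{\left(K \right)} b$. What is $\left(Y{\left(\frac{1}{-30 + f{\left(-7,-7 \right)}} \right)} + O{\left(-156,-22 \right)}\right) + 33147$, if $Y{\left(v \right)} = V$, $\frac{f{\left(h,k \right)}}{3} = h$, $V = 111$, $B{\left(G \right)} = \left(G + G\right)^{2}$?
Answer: $-2104878$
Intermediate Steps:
$B{\left(G \right)} = 4 G^{2}$ ($B{\left(G \right)} = \left(2 G\right)^{2} = 4 G^{2}$)
$f{\left(h,k \right)} = 3 h$
$O{\left(K,b \right)} = K b + 4 b K^{2}$ ($O{\left(K,b \right)} = b K + 4 K^{2} b = K b + 4 b K^{2}$)
$Y{\left(v \right)} = 111$
$\left(Y{\left(\frac{1}{-30 + f{\left(-7,-7 \right)}} \right)} + O{\left(-156,-22 \right)}\right) + 33147 = \left(111 - - 3432 \left(1 + 4 \left(-156\right)\right)\right) + 33147 = \left(111 - - 3432 \left(1 - 624\right)\right) + 33147 = \left(111 - \left(-3432\right) \left(-623\right)\right) + 33147 = \left(111 - 2138136\right) + 33147 = -2138025 + 33147 = -2104878$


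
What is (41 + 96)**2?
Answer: 18769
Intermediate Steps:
(41 + 96)**2 = 137**2 = 18769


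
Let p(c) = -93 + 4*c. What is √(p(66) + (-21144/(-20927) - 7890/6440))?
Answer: √7754895689248407/6738494 ≈ 13.068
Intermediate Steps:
√(p(66) + (-21144/(-20927) - 7890/6440)) = √((-93 + 4*66) + (-21144/(-20927) - 7890/6440)) = √((-93 + 264) + (-21144*(-1/20927) - 7890*1/6440)) = √(171 + (21144/20927 - 789/644)) = √(171 - 2894667/13476988) = √(2301670281/13476988) = √7754895689248407/6738494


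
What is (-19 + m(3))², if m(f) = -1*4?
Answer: 529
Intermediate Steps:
m(f) = -4
(-19 + m(3))² = (-19 - 4)² = (-23)² = 529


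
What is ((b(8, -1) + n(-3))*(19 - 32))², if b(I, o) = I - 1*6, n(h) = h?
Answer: 169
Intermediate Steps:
b(I, o) = -6 + I (b(I, o) = I - 6 = -6 + I)
((b(8, -1) + n(-3))*(19 - 32))² = (((-6 + 8) - 3)*(19 - 32))² = ((2 - 3)*(-13))² = (-1*(-13))² = 13² = 169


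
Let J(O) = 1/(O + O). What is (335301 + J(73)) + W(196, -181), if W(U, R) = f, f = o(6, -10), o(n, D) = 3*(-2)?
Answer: 48953071/146 ≈ 3.3530e+5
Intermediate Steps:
o(n, D) = -6
f = -6
W(U, R) = -6
J(O) = 1/(2*O)
(335301 + J(73)) + W(196, -181) = (335301 + (½)/73) - 6 = (335301 + (½)*(1/73)) - 6 = (335301 + 1/146) - 6 = 48953947/146 - 6 = 48953071/146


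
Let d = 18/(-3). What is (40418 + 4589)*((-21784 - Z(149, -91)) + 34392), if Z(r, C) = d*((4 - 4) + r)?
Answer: 607684514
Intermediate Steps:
d = -6 (d = 18*(-⅓) = -6)
Z(r, C) = -6*r (Z(r, C) = -6*((4 - 4) + r) = -6*(0 + r) = -6*r)
(40418 + 4589)*((-21784 - Z(149, -91)) + 34392) = (40418 + 4589)*((-21784 - (-6)*149) + 34392) = 45007*((-21784 - 1*(-894)) + 34392) = 45007*((-21784 + 894) + 34392) = 45007*(-20890 + 34392) = 45007*13502 = 607684514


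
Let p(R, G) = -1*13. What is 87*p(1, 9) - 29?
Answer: -1160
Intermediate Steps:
p(R, G) = -13
87*p(1, 9) - 29 = 87*(-13) - 29 = -1131 - 29 = -1160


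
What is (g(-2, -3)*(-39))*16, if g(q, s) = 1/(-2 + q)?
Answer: 156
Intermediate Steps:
(g(-2, -3)*(-39))*16 = (-39/(-2 - 2))*16 = (-39/(-4))*16 = -1/4*(-39)*16 = (39/4)*16 = 156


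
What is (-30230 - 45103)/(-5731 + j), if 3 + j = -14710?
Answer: 75333/20444 ≈ 3.6848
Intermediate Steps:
j = -14713 (j = -3 - 14710 = -14713)
(-30230 - 45103)/(-5731 + j) = (-30230 - 45103)/(-5731 - 14713) = -75333/(-20444) = -75333*(-1/20444) = 75333/20444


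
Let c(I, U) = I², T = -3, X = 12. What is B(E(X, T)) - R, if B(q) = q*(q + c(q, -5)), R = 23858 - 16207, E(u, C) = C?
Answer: -7669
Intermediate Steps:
R = 7651
B(q) = q*(q + q²)
B(E(X, T)) - R = (-3)²*(1 - 3) - 1*7651 = 9*(-2) - 7651 = -18 - 7651 = -7669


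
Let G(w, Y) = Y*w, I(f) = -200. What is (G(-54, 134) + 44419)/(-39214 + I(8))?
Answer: -37183/39414 ≈ -0.94340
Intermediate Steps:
(G(-54, 134) + 44419)/(-39214 + I(8)) = (134*(-54) + 44419)/(-39214 - 200) = (-7236 + 44419)/(-39414) = 37183*(-1/39414) = -37183/39414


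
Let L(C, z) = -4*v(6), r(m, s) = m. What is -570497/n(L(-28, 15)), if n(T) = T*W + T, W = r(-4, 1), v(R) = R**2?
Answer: -570497/432 ≈ -1320.6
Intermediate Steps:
L(C, z) = -144 (L(C, z) = -4*6**2 = -4*36 = -144)
W = -4
n(T) = -3*T (n(T) = T*(-4) + T = -4*T + T = -3*T)
-570497/n(L(-28, 15)) = -570497/((-3*(-144))) = -570497/432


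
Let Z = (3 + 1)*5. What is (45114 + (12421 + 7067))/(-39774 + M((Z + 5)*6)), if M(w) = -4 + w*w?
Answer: -32301/8639 ≈ -3.7390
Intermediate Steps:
Z = 20 (Z = 4*5 = 20)
M(w) = -4 + w²
(45114 + (12421 + 7067))/(-39774 + M((Z + 5)*6)) = (45114 + (12421 + 7067))/(-39774 + (-4 + ((20 + 5)*6)²)) = (45114 + 19488)/(-39774 + (-4 + (25*6)²)) = 64602/(-39774 + (-4 + 150²)) = 64602/(-39774 + (-4 + 22500)) = 64602/(-39774 + 22496) = 64602/(-17278) = 64602*(-1/17278) = -32301/8639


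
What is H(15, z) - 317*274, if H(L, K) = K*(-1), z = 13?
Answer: -86871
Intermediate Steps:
H(L, K) = -K
H(15, z) - 317*274 = -1*13 - 317*274 = -13 - 86858 = -86871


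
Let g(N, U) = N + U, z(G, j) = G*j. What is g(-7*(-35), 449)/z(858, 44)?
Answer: 347/18876 ≈ 0.018383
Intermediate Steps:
g(-7*(-35), 449)/z(858, 44) = (-7*(-35) + 449)/((858*44)) = (245 + 449)/37752 = 694*(1/37752) = 347/18876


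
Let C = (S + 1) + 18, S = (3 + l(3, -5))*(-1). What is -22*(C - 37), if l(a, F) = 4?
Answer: 550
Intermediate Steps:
S = -7 (S = (3 + 4)*(-1) = 7*(-1) = -7)
C = 12 (C = (-7 + 1) + 18 = -6 + 18 = 12)
-22*(C - 37) = -22*(12 - 37) = -22*(-25) = 550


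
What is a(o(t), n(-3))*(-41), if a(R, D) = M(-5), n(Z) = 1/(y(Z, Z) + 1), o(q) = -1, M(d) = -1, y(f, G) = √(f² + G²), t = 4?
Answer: 41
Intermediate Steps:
y(f, G) = √(G² + f²)
n(Z) = 1/(1 + √2*√(Z²)) (n(Z) = 1/(√(Z² + Z²) + 1) = 1/(√(2*Z²) + 1) = 1/(√2*√(Z²) + 1) = 1/(1 + √2*√(Z²)))
a(R, D) = -1
a(o(t), n(-3))*(-41) = -1*(-41) = 41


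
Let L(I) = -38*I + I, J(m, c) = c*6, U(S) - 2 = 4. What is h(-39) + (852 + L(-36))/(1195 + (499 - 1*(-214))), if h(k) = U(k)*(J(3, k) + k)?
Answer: -260260/159 ≈ -1636.9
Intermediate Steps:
U(S) = 6 (U(S) = 2 + 4 = 6)
J(m, c) = 6*c
h(k) = 42*k (h(k) = 6*(6*k + k) = 6*(7*k) = 42*k)
L(I) = -37*I
h(-39) + (852 + L(-36))/(1195 + (499 - 1*(-214))) = 42*(-39) + (852 - 37*(-36))/(1195 + (499 - 1*(-214))) = -1638 + (852 + 1332)/(1195 + (499 + 214)) = -1638 + 2184/(1195 + 713) = -1638 + 2184/1908 = -1638 + 2184*(1/1908) = -1638 + 182/159 = -260260/159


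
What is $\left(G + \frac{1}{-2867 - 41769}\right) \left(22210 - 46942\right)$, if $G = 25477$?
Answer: $- \frac{7031254246893}{11159} \approx -6.301 \cdot 10^{8}$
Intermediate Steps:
$\left(G + \frac{1}{-2867 - 41769}\right) \left(22210 - 46942\right) = \left(25477 + \frac{1}{-2867 - 41769}\right) \left(22210 - 46942\right) = \left(25477 + \frac{1}{-44636}\right) \left(-24732\right) = \left(25477 - \frac{1}{44636}\right) \left(-24732\right) = \frac{1137191371}{44636} \left(-24732\right) = - \frac{7031254246893}{11159}$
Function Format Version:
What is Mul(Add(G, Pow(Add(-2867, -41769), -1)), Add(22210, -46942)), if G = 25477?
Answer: Rational(-7031254246893, 11159) ≈ -6.3010e+8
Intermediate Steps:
Mul(Add(G, Pow(Add(-2867, -41769), -1)), Add(22210, -46942)) = Mul(Add(25477, Pow(Add(-2867, -41769), -1)), Add(22210, -46942)) = Mul(Add(25477, Pow(-44636, -1)), -24732) = Mul(Add(25477, Rational(-1, 44636)), -24732) = Mul(Rational(1137191371, 44636), -24732) = Rational(-7031254246893, 11159)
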